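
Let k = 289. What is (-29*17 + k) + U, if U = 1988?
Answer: 1784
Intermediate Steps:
(-29*17 + k) + U = (-29*17 + 289) + 1988 = (-493 + 289) + 1988 = -204 + 1988 = 1784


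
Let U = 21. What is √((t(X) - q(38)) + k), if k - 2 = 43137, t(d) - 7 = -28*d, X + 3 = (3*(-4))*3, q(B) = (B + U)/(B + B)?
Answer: √63878551/38 ≈ 210.33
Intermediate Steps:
q(B) = (21 + B)/(2*B) (q(B) = (B + 21)/(B + B) = (21 + B)/((2*B)) = (21 + B)*(1/(2*B)) = (21 + B)/(2*B))
X = -39 (X = -3 + (3*(-4))*3 = -3 - 12*3 = -3 - 36 = -39)
t(d) = 7 - 28*d
k = 43139 (k = 2 + 43137 = 43139)
√((t(X) - q(38)) + k) = √(((7 - 28*(-39)) - (21 + 38)/(2*38)) + 43139) = √(((7 + 1092) - 59/(2*38)) + 43139) = √((1099 - 1*59/76) + 43139) = √((1099 - 59/76) + 43139) = √(83465/76 + 43139) = √(3362029/76) = √63878551/38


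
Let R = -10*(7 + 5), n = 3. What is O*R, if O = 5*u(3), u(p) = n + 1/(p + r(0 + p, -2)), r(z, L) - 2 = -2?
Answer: -2000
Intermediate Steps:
r(z, L) = 0 (r(z, L) = 2 - 2 = 0)
u(p) = 3 + 1/p (u(p) = 3 + 1/(p + 0) = 3 + 1/p)
R = -120 (R = -10*12 = -120)
O = 50/3 (O = 5*(3 + 1/3) = 5*(3 + ⅓) = 5*(10/3) = 50/3 ≈ 16.667)
O*R = (50/3)*(-120) = -2000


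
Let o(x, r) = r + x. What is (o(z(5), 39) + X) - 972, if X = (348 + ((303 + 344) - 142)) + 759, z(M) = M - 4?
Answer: 680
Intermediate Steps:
z(M) = -4 + M
X = 1612 (X = (348 + (647 - 142)) + 759 = (348 + 505) + 759 = 853 + 759 = 1612)
(o(z(5), 39) + X) - 972 = ((39 + (-4 + 5)) + 1612) - 972 = ((39 + 1) + 1612) - 972 = (40 + 1612) - 972 = 1652 - 972 = 680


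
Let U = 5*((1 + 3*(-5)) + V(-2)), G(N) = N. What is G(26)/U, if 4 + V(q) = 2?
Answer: -13/40 ≈ -0.32500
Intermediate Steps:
V(q) = -2 (V(q) = -4 + 2 = -2)
U = -80 (U = 5*((1 + 3*(-5)) - 2) = 5*((1 - 15) - 2) = 5*(-14 - 2) = 5*(-16) = -80)
G(26)/U = 26/(-80) = 26*(-1/80) = -13/40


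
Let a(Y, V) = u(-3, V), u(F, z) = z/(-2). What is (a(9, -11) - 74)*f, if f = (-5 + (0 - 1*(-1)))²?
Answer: -1096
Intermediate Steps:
f = 16 (f = (-5 + (0 + 1))² = (-5 + 1)² = (-4)² = 16)
u(F, z) = -z/2 (u(F, z) = z*(-½) = -z/2)
a(Y, V) = -V/2
(a(9, -11) - 74)*f = (-½*(-11) - 74)*16 = (11/2 - 74)*16 = -137/2*16 = -1096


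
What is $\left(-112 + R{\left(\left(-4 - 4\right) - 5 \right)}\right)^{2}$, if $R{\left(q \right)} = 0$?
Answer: $12544$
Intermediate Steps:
$\left(-112 + R{\left(\left(-4 - 4\right) - 5 \right)}\right)^{2} = \left(-112 + 0\right)^{2} = \left(-112\right)^{2} = 12544$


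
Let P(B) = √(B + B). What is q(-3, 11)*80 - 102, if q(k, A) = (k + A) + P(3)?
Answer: 538 + 80*√6 ≈ 733.96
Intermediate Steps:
P(B) = √2*√B (P(B) = √(2*B) = √2*√B)
q(k, A) = A + k + √6 (q(k, A) = (k + A) + √2*√3 = (A + k) + √6 = A + k + √6)
q(-3, 11)*80 - 102 = (11 - 3 + √6)*80 - 102 = (8 + √6)*80 - 102 = (640 + 80*√6) - 102 = 538 + 80*√6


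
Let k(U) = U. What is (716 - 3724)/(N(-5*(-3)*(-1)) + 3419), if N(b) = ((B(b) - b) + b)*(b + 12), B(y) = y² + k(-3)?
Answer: -3008/2753 ≈ -1.0926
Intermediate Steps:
B(y) = -3 + y² (B(y) = y² - 3 = -3 + y²)
N(b) = (-3 + b²)*(12 + b) (N(b) = (((-3 + b²) - b) + b)*(b + 12) = ((-3 + b² - b) + b)*(12 + b) = (-3 + b²)*(12 + b))
(716 - 3724)/(N(-5*(-3)*(-1)) + 3419) = (716 - 3724)/((-3 + (-5*(-3)*(-1))²)*(12 - 5*(-3)*(-1)) + 3419) = -3008/((-3 + (15*(-1))²)*(12 + 15*(-1)) + 3419) = -3008/((-3 + (-15)²)*(12 - 15) + 3419) = -3008/((-3 + 225)*(-3) + 3419) = -3008/(222*(-3) + 3419) = -3008/(-666 + 3419) = -3008/2753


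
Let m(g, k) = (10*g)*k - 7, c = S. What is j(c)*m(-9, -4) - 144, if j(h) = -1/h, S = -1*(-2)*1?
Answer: -641/2 ≈ -320.50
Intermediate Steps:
S = 2 (S = 2*1 = 2)
c = 2
m(g, k) = -7 + 10*g*k (m(g, k) = 10*g*k - 7 = -7 + 10*g*k)
j(c)*m(-9, -4) - 144 = (-1/2)*(-7 + 10*(-9)*(-4)) - 144 = (-1*1/2)*(-7 + 360) - 144 = -1/2*353 - 144 = -353/2 - 144 = -641/2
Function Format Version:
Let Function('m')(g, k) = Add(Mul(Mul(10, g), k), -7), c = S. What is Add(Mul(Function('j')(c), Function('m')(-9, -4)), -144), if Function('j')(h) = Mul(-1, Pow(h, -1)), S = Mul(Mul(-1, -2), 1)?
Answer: Rational(-641, 2) ≈ -320.50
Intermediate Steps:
S = 2 (S = Mul(2, 1) = 2)
c = 2
Function('m')(g, k) = Add(-7, Mul(10, g, k)) (Function('m')(g, k) = Add(Mul(10, g, k), -7) = Add(-7, Mul(10, g, k)))
Add(Mul(Function('j')(c), Function('m')(-9, -4)), -144) = Add(Mul(Mul(-1, Pow(2, -1)), Add(-7, Mul(10, -9, -4))), -144) = Add(Mul(Mul(-1, Rational(1, 2)), Add(-7, 360)), -144) = Add(Mul(Rational(-1, 2), 353), -144) = Add(Rational(-353, 2), -144) = Rational(-641, 2)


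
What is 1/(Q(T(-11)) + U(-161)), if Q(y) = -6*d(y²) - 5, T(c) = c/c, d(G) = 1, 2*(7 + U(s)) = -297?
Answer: -2/333 ≈ -0.0060060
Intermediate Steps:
U(s) = -311/2 (U(s) = -7 + (½)*(-297) = -7 - 297/2 = -311/2)
T(c) = 1
Q(y) = -11 (Q(y) = -6*1 - 5 = -6 - 5 = -11)
1/(Q(T(-11)) + U(-161)) = 1/(-11 - 311/2) = 1/(-333/2) = -2/333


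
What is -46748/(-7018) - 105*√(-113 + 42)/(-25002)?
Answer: 806/121 + 35*I*√71/8334 ≈ 6.6612 + 0.035387*I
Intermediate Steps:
-46748/(-7018) - 105*√(-113 + 42)/(-25002) = -46748*(-1/7018) - 105*I*√71*(-1/25002) = 806/121 - 105*I*√71*(-1/25002) = 806/121 + 35*I*√71/8334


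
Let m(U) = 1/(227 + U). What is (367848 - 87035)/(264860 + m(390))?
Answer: 173261621/163418621 ≈ 1.0602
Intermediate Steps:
(367848 - 87035)/(264860 + m(390)) = (367848 - 87035)/(264860 + 1/(227 + 390)) = 280813/(264860 + 1/617) = 280813/(163418621/617) = 280813*(617/163418621) = 173261621/163418621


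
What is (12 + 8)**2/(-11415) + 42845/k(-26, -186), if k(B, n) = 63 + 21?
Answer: 32602805/63924 ≈ 510.02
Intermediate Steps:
k(B, n) = 84
(12 + 8)**2/(-11415) + 42845/k(-26, -186) = (12 + 8)**2/(-11415) + 42845/84 = 20**2*(-1/11415) + 42845*(1/84) = 400*(-1/11415) + 42845/84 = -80/2283 + 42845/84 = 32602805/63924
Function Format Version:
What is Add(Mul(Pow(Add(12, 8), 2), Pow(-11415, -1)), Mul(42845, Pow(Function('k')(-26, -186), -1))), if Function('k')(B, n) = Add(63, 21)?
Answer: Rational(32602805, 63924) ≈ 510.02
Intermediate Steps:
Function('k')(B, n) = 84
Add(Mul(Pow(Add(12, 8), 2), Pow(-11415, -1)), Mul(42845, Pow(Function('k')(-26, -186), -1))) = Add(Mul(Pow(Add(12, 8), 2), Pow(-11415, -1)), Mul(42845, Pow(84, -1))) = Add(Mul(Pow(20, 2), Rational(-1, 11415)), Mul(42845, Rational(1, 84))) = Add(Mul(400, Rational(-1, 11415)), Rational(42845, 84)) = Add(Rational(-80, 2283), Rational(42845, 84)) = Rational(32602805, 63924)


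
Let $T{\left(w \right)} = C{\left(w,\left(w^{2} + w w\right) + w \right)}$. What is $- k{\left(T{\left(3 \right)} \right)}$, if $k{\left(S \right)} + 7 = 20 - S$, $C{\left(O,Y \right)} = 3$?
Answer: $-10$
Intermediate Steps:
$T{\left(w \right)} = 3$
$k{\left(S \right)} = 13 - S$ ($k{\left(S \right)} = -7 - \left(-20 + S\right) = 13 - S$)
$- k{\left(T{\left(3 \right)} \right)} = - (13 - 3) = \left(-1\right) 10 = -10$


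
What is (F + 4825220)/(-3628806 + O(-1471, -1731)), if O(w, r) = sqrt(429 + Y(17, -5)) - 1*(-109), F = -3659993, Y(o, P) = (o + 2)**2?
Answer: -1409418573073/4389147305673 - 388409*sqrt(790)/4389147305673 ≈ -0.32112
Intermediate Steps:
Y(o, P) = (2 + o)**2
O(w, r) = 109 + sqrt(790) (O(w, r) = sqrt(429 + (2 + 17)**2) - 1*(-109) = sqrt(429 + 19**2) + 109 = sqrt(429 + 361) + 109 = sqrt(790) + 109 = 109 + sqrt(790))
(F + 4825220)/(-3628806 + O(-1471, -1731)) = (-3659993 + 4825220)/(-3628806 + (109 + sqrt(790))) = 1165227/(-3628697 + sqrt(790))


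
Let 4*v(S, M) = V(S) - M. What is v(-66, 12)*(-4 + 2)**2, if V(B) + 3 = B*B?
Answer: 4341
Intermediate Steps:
V(B) = -3 + B**2 (V(B) = -3 + B*B = -3 + B**2)
v(S, M) = -3/4 - M/4 + S**2/4 (v(S, M) = ((-3 + S**2) - M)/4 = (-3 + S**2 - M)/4 = -3/4 - M/4 + S**2/4)
v(-66, 12)*(-4 + 2)**2 = (-3/4 - 1/4*12 + (1/4)*(-66)**2)*(-4 + 2)**2 = (-3/4 - 3 + (1/4)*4356)*(-2)**2 = (-3/4 - 3 + 1089)*4 = (4341/4)*4 = 4341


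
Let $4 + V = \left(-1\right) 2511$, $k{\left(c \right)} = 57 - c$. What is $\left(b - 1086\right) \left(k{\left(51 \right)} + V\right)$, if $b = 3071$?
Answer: $-4980365$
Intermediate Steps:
$V = -2515$ ($V = -4 - 2511 = -2515$)
$\left(b - 1086\right) \left(k{\left(51 \right)} + V\right) = \left(3071 - 1086\right) \left(\left(57 - 51\right) - 2515\right) = 1985 \left(\left(57 - 51\right) - 2515\right) = 1985 \left(6 - 2515\right) = 1985 \left(-2509\right) = -4980365$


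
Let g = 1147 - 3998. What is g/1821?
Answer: -2851/1821 ≈ -1.5656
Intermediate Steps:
g = -2851
g/1821 = -2851/1821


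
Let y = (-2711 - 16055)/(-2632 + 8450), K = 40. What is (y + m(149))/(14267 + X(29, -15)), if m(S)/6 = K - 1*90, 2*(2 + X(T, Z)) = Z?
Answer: -1764166/82950135 ≈ -0.021268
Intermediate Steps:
X(T, Z) = -2 + Z/2
m(S) = -300 (m(S) = 6*(40 - 1*90) = 6*(40 - 90) = 6*(-50) = -300)
y = -9383/2909 (y = -18766/5818 = -18766*1/5818 = -9383/2909 ≈ -3.2255)
(y + m(149))/(14267 + X(29, -15)) = (-9383/2909 - 300)/(14267 + (-2 + (½)*(-15))) = -882083/(2909*(14267 + (-2 - 15/2))) = -882083/(2909*(14267 - 19/2)) = -882083/(2909*28515/2) = -882083/2909*2/28515 = -1764166/82950135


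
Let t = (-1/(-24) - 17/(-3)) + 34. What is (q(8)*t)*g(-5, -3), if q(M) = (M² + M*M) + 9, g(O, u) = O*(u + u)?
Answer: 652805/4 ≈ 1.6320e+5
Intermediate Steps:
g(O, u) = 2*O*u (g(O, u) = O*(2*u) = 2*O*u)
q(M) = 9 + 2*M² (q(M) = (M² + M²) + 9 = 2*M² + 9 = 9 + 2*M²)
t = 953/24 (t = (-1*(-1/24) - 17*(-⅓)) + 34 = (1/24 + 17/3) + 34 = 137/24 + 34 = 953/24 ≈ 39.708)
(q(8)*t)*g(-5, -3) = ((9 + 2*8²)*(953/24))*(2*(-5)*(-3)) = ((9 + 2*64)*(953/24))*30 = ((9 + 128)*(953/24))*30 = (137*(953/24))*30 = (130561/24)*30 = 652805/4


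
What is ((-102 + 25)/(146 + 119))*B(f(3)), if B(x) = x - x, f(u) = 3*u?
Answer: 0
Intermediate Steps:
B(x) = 0
((-102 + 25)/(146 + 119))*B(f(3)) = ((-102 + 25)/(146 + 119))*0 = -77/265*0 = 0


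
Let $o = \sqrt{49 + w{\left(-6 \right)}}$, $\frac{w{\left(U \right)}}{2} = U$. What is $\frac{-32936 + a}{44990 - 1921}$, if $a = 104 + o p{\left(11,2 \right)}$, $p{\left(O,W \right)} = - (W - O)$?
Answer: $- \frac{32832}{43069} + \frac{9 \sqrt{37}}{43069} \approx -0.76104$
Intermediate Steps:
$w{\left(U \right)} = 2 U$
$o = \sqrt{37}$ ($o = \sqrt{49 + 2 \left(-6\right)} = \sqrt{49 - 12} = \sqrt{37} \approx 6.0828$)
$p{\left(O,W \right)} = O - W$
$a = 104 + 9 \sqrt{37}$ ($a = 104 + \sqrt{37} \left(11 - 2\right) = 104 + \sqrt{37} \cdot 9 = 104 + 9 \sqrt{37} \approx 158.74$)
$\frac{-32936 + a}{44990 - 1921} = \frac{-32936 + \left(104 + 9 \sqrt{37}\right)}{44990 - 1921} = \frac{-32832 + 9 \sqrt{37}}{43069} = \left(-32832 + 9 \sqrt{37}\right) \frac{1}{43069} = - \frac{32832}{43069} + \frac{9 \sqrt{37}}{43069}$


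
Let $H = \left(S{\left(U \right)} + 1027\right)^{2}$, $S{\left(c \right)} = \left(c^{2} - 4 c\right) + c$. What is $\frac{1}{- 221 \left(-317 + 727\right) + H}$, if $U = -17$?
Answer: $\frac{1}{1778079} \approx 5.624 \cdot 10^{-7}$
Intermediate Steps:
$S{\left(c \right)} = c^{2} - 3 c$
$H = 1868689$ ($H = \left(- 17 \left(-3 - 17\right) + 1027\right)^{2} = \left(\left(-17\right) \left(-20\right) + 1027\right)^{2} = \left(340 + 1027\right)^{2} = 1367^{2} = 1868689$)
$\frac{1}{- 221 \left(-317 + 727\right) + H} = \frac{1}{- 221 \left(-317 + 727\right) + 1868689} = \frac{1}{\left(-221\right) 410 + 1868689} = \frac{1}{-90610 + 1868689} = \frac{1}{1778079}$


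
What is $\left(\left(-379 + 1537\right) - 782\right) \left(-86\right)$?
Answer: $-32336$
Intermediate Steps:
$\left(\left(-379 + 1537\right) - 782\right) \left(-86\right) = \left(1158 - 782\right) \left(-86\right) = 376 \left(-86\right) = -32336$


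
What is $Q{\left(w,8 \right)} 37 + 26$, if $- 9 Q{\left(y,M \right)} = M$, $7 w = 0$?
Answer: $- \frac{62}{9} \approx -6.8889$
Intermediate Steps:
$w = 0$ ($w = \frac{1}{7} \cdot 0 = 0$)
$Q{\left(y,M \right)} = - \frac{M}{9}$
$Q{\left(w,8 \right)} 37 + 26 = \left(- \frac{1}{9}\right) 8 \cdot 37 + 26 = \left(- \frac{8}{9}\right) 37 + 26 = - \frac{296}{9} + 26 = - \frac{62}{9}$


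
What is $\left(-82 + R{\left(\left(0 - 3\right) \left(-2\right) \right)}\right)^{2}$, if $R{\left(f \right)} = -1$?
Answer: $6889$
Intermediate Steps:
$\left(-82 + R{\left(\left(0 - 3\right) \left(-2\right) \right)}\right)^{2} = \left(-82 - 1\right)^{2} = \left(-83\right)^{2} = 6889$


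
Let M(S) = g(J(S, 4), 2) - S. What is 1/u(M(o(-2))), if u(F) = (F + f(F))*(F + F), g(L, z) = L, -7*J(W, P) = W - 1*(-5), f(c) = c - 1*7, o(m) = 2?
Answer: 1/78 ≈ 0.012821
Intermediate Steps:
f(c) = -7 + c (f(c) = c - 7 = -7 + c)
J(W, P) = -5/7 - W/7 (J(W, P) = -(W - 1*(-5))/7 = -(W + 5)/7 = -(5 + W)/7 = -5/7 - W/7)
M(S) = -5/7 - 8*S/7 (M(S) = (-5/7 - S/7) - S = -5/7 - 8*S/7)
u(F) = 2*F*(-7 + 2*F) (u(F) = (F + (-7 + F))*(F + F) = (-7 + 2*F)*(2*F) = 2*F*(-7 + 2*F))
1/u(M(o(-2))) = 1/(2*(-5/7 - 8/7*2)*(-7 + 2*(-5/7 - 8/7*2))) = 1/(2*(-5/7 - 16/7)*(-7 + 2*(-5/7 - 16/7))) = 1/(2*(-3)*(-7 + 2*(-3))) = 1/(2*(-3)*(-7 - 6)) = 1/(2*(-3)*(-13)) = 1/78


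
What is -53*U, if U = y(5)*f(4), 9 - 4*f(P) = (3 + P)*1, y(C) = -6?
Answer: 159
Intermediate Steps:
f(P) = 3/2 - P/4 (f(P) = 9/4 - (3 + P)/4 = 9/4 + (-¾ - P/4) = 3/2 - P/4)
U = -3 (U = -6*(3/2 - ¼*4) = -6*(3/2 - 1) = -6*½ = -3)
-53*U = -53*(-3) = 159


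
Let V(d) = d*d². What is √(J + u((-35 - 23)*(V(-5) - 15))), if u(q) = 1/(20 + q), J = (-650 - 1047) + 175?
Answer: I*√25211775765/4070 ≈ 39.013*I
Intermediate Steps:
V(d) = d³
J = -1522 (J = -1697 + 175 = -1522)
√(J + u((-35 - 23)*(V(-5) - 15))) = √(-1522 + 1/(20 + (-35 - 23)*((-5)³ - 15))) = √(-1522 + 1/(20 - 58*(-125 - 15))) = √(-1522 + 1/(20 - 58*(-140))) = √(-1522 + 1/(20 + 8120)) = √(-1522 + 1/8140) = √(-12389079/8140) = I*√25211775765/4070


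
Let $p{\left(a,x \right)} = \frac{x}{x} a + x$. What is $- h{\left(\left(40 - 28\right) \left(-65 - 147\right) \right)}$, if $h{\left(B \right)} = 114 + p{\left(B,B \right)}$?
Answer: $4974$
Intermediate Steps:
$p{\left(a,x \right)} = a + x$ ($p{\left(a,x \right)} = 1 a + x = a + x$)
$h{\left(B \right)} = 114 + 2 B$ ($h{\left(B \right)} = 114 + \left(B + B\right) = 114 + 2 B$)
$- h{\left(\left(40 - 28\right) \left(-65 - 147\right) \right)} = - (114 + 2 \left(40 - 28\right) \left(-65 - 147\right)) = - (114 + 2 \cdot 12 \left(-212\right)) = - (114 + 2 \left(-2544\right)) = - (114 - 5088) = \left(-1\right) \left(-4974\right) = 4974$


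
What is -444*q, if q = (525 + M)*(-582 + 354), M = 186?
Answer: 71975952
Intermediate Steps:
q = -162108 (q = (525 + 186)*(-582 + 354) = 711*(-228) = -162108)
-444*q = -444*(-162108) = 71975952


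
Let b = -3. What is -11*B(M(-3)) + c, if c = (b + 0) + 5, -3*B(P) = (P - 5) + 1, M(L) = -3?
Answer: -71/3 ≈ -23.667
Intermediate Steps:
B(P) = 4/3 - P/3 (B(P) = -((P - 5) + 1)/3 = -((-5 + P) + 1)/3 = -(-4 + P)/3 = 4/3 - P/3)
c = 2 (c = (-3 + 0) + 5 = -3 + 5 = 2)
-11*B(M(-3)) + c = -11*(4/3 - 1/3*(-3)) + 2 = -11*(4/3 + 1) + 2 = -11*7/3 + 2 = -77/3 + 2 = -71/3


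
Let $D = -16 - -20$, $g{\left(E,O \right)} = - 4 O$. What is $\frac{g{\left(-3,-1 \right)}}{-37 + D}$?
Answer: $- \frac{4}{33} \approx -0.12121$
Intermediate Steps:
$D = 4$ ($D = -16 + 20 = 4$)
$\frac{g{\left(-3,-1 \right)}}{-37 + D} = \frac{\left(-4\right) \left(-1\right)}{-37 + 4} = \frac{4}{-33} = 4 \left(- \frac{1}{33}\right) = - \frac{4}{33}$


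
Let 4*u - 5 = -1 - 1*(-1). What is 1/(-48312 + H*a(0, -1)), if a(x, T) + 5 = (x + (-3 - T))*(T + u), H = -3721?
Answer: -2/55693 ≈ -3.5911e-5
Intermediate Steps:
u = 5/4 (u = 5/4 + (-1 - 1*(-1))/4 = 5/4 + (-1 + 1)/4 = 5/4 + (¼)*0 = 5/4 + 0 = 5/4 ≈ 1.2500)
a(x, T) = -5 + (5/4 + T)*(-3 + x - T) (a(x, T) = -5 + (x + (-3 - T))*(T + 5/4) = -5 + (-3 + x - T)*(5/4 + T) = -5 + (5/4 + T)*(-3 + x - T))
1/(-48312 + H*a(0, -1)) = 1/(-48312 - 3721*(-35/4 - 1*(-1)² - 17/4*(-1) + (5/4)*0 - 1*0)) = 1/(-48312 - 3721*(-35/4 - 1*1 + 17/4 + 0 + 0)) = 1/(-48312 - 3721*(-35/4 - 1 + 17/4 + 0 + 0)) = 1/(-48312 - 3721*(-11/2)) = 1/(-48312 + 40931/2) = 1/(-55693/2) = -2/55693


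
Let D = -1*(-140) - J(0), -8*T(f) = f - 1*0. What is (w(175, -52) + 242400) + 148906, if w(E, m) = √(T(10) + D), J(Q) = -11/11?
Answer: 391306 + √559/2 ≈ 3.9132e+5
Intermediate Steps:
T(f) = -f/8 (T(f) = -(f - 1*0)/8 = -(f + 0)/8 = -f/8)
J(Q) = -1 (J(Q) = -11*1/11 = -1)
D = 141 (D = -1*(-140) - 1*(-1) = 140 + 1 = 141)
w(E, m) = √559/2 (w(E, m) = √(-⅛*10 + 141) = √(-5/4 + 141) = √(559/4) = √559/2)
(w(175, -52) + 242400) + 148906 = (√559/2 + 242400) + 148906 = (242400 + √559/2) + 148906 = 391306 + √559/2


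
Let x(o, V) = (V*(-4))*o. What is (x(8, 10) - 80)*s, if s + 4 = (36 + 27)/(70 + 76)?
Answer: 104200/73 ≈ 1427.4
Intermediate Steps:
x(o, V) = -4*V*o (x(o, V) = (-4*V)*o = -4*V*o)
s = -521/146 (s = -4 + (36 + 27)/(70 + 76) = -4 + 63/146 = -521/146 ≈ -3.5685)
(x(8, 10) - 80)*s = (-4*10*8 - 80)*(-521/146) = (-320 - 80)*(-521/146) = -400*(-521/146) = 104200/73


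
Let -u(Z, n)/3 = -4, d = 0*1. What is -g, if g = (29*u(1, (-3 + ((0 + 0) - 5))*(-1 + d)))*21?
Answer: -7308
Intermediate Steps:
d = 0
u(Z, n) = 12 (u(Z, n) = -3*(-4) = 12)
g = 7308 (g = (29*12)*21 = 348*21 = 7308)
-g = -1*7308 = -7308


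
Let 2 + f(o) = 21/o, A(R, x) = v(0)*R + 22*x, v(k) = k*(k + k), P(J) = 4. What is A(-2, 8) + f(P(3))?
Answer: 717/4 ≈ 179.25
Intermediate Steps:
v(k) = 2*k² (v(k) = k*(2*k) = 2*k²)
A(R, x) = 22*x (A(R, x) = (2*0²)*R + 22*x = (2*0)*R + 22*x = 0*R + 22*x = 0 + 22*x = 22*x)
f(o) = -2 + 21/o
A(-2, 8) + f(P(3)) = 22*8 + (-2 + 21/4) = 176 + (-2 + 21*(¼)) = 176 + (-2 + 21/4) = 176 + 13/4 = 717/4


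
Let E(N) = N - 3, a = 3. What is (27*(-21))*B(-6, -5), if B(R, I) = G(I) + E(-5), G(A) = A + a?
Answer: 5670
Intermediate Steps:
G(A) = 3 + A (G(A) = A + 3 = 3 + A)
E(N) = -3 + N
B(R, I) = -5 + I (B(R, I) = (3 + I) + (-3 - 5) = (3 + I) - 8 = -5 + I)
(27*(-21))*B(-6, -5) = (27*(-21))*(-5 - 5) = -567*(-10) = 5670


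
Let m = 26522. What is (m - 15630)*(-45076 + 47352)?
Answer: 24790192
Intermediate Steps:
(m - 15630)*(-45076 + 47352) = (26522 - 15630)*(-45076 + 47352) = 10892*2276 = 24790192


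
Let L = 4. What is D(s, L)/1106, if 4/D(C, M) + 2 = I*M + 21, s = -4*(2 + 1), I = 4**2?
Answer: 2/45899 ≈ 4.3574e-5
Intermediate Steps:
I = 16
s = -12 (s = -4*3 = -12)
D(C, M) = 4/(19 + 16*M) (D(C, M) = 4/(-2 + (16*M + 21)) = 4/(-2 + (21 + 16*M)) = 4/(19 + 16*M))
D(s, L)/1106 = (4/(19 + 16*4))/1106 = (4/(19 + 64))*(1/1106) = (4/83)*(1/1106) = 2/45899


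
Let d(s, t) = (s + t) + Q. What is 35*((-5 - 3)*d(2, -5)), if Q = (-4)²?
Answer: -3640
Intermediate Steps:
Q = 16
d(s, t) = 16 + s + t (d(s, t) = (s + t) + 16 = 16 + s + t)
35*((-5 - 3)*d(2, -5)) = 35*((-5 - 3)*(16 + 2 - 5)) = 35*(-8*13) = 35*(-104) = -3640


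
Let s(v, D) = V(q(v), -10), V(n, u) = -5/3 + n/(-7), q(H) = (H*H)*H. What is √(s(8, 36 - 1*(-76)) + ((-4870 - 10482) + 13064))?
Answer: 29*I*√1239/21 ≈ 48.609*I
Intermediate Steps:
q(H) = H³ (q(H) = H²*H = H³)
V(n, u) = -5/3 - n/7 (V(n, u) = -5*⅓ + n*(-⅐) = -5/3 - n/7)
s(v, D) = -5/3 - v³/7
√(s(8, 36 - 1*(-76)) + ((-4870 - 10482) + 13064)) = √((-5/3 - ⅐*8³) + ((-4870 - 10482) + 13064)) = √((-5/3 - ⅐*512) + (-15352 + 13064)) = √((-5/3 - 512/7) - 2288) = √(-1571/21 - 2288) = √(-49619/21) = 29*I*√1239/21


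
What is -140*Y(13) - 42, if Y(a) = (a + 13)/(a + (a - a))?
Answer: -322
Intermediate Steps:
Y(a) = (13 + a)/a (Y(a) = (13 + a)/(a + 0) = (13 + a)/a)
-140*Y(13) - 42 = -140*(13 + 13)/13 - 42 = -140*26/13 - 42 = -140*2 - 42 = -280 - 42 = -322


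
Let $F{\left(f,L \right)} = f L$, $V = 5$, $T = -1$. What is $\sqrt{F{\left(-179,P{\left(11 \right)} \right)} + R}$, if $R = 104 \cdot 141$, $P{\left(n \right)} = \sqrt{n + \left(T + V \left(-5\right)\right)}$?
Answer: $\sqrt{14664 - 179 i \sqrt{15}} \approx 121.13 - 2.8617 i$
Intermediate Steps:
$P{\left(n \right)} = \sqrt{-26 + n}$ ($P{\left(n \right)} = \sqrt{n + \left(-1 + 5 \left(-5\right)\right)} = \sqrt{n - 26} = \sqrt{-26 + n}$)
$F{\left(f,L \right)} = L f$
$R = 14664$
$\sqrt{F{\left(-179,P{\left(11 \right)} \right)} + R} = \sqrt{\sqrt{-26 + 11} \left(-179\right) + 14664} = \sqrt{\sqrt{-15} \left(-179\right) + 14664} = \sqrt{i \sqrt{15} \left(-179\right) + 14664} = \sqrt{- 179 i \sqrt{15} + 14664} = \sqrt{14664 - 179 i \sqrt{15}}$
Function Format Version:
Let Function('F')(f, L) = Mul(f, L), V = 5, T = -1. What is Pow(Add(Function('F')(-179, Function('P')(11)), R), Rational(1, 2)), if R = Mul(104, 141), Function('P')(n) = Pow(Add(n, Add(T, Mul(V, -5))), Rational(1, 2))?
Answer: Pow(Add(14664, Mul(-179, I, Pow(15, Rational(1, 2)))), Rational(1, 2)) ≈ Add(121.13, Mul(-2.8617, I))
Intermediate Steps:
Function('P')(n) = Pow(Add(-26, n), Rational(1, 2)) (Function('P')(n) = Pow(Add(n, Add(-1, Mul(5, -5))), Rational(1, 2)) = Pow(Add(n, Add(-1, -25)), Rational(1, 2)) = Pow(Add(n, -26), Rational(1, 2)) = Pow(Add(-26, n), Rational(1, 2)))
Function('F')(f, L) = Mul(L, f)
R = 14664
Pow(Add(Function('F')(-179, Function('P')(11)), R), Rational(1, 2)) = Pow(Add(Mul(Pow(Add(-26, 11), Rational(1, 2)), -179), 14664), Rational(1, 2)) = Pow(Add(Mul(Pow(-15, Rational(1, 2)), -179), 14664), Rational(1, 2)) = Pow(Add(Mul(Mul(I, Pow(15, Rational(1, 2))), -179), 14664), Rational(1, 2)) = Pow(Add(Mul(-179, I, Pow(15, Rational(1, 2))), 14664), Rational(1, 2)) = Pow(Add(14664, Mul(-179, I, Pow(15, Rational(1, 2)))), Rational(1, 2))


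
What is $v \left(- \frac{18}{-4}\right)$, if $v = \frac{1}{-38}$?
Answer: $- \frac{9}{76} \approx -0.11842$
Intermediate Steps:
$v = - \frac{1}{38} \approx -0.026316$
$v \left(- \frac{18}{-4}\right) = - \frac{\left(-18\right) \frac{1}{-4}}{38} = - \frac{\left(-18\right) \left(- \frac{1}{4}\right)}{38} = \left(- \frac{1}{38}\right) \frac{9}{2} = - \frac{9}{76}$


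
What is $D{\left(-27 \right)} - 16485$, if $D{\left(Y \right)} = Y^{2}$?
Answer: $-15756$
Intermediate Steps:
$D{\left(-27 \right)} - 16485 = \left(-27\right)^{2} - 16485 = 729 - 16485 = -15756$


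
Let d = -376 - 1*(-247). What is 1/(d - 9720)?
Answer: -1/9849 ≈ -0.00010153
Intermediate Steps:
d = -129 (d = -376 + 247 = -129)
1/(d - 9720) = 1/(-129 - 9720) = 1/(-9849) = -1/9849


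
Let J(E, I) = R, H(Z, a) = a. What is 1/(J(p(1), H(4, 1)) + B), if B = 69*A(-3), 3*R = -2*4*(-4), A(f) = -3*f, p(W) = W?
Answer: 3/1895 ≈ 0.0015831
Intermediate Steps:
R = 32/3 (R = (-2*4*(-4))/3 = (-8*(-4))/3 = (⅓)*32 = 32/3 ≈ 10.667)
J(E, I) = 32/3
B = 621 (B = 69*(-3*(-3)) = 69*9 = 621)
1/(J(p(1), H(4, 1)) + B) = 1/(32/3 + 621) = 1/(1895/3) = 3/1895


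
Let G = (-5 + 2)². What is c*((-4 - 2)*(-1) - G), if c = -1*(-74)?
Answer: -222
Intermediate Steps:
G = 9 (G = (-3)² = 9)
c = 74
c*((-4 - 2)*(-1) - G) = 74*((-4 - 2)*(-1) - 1*9) = 74*(-6*(-1) - 9) = 74*(6 - 9) = 74*(-3) = -222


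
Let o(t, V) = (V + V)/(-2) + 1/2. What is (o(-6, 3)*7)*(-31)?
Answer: 1085/2 ≈ 542.50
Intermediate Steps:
o(t, V) = ½ - V (o(t, V) = (2*V)*(-½) + 1*(½) = -V + ½ = ½ - V)
(o(-6, 3)*7)*(-31) = ((½ - 1*3)*7)*(-31) = ((½ - 3)*7)*(-31) = -5/2*7*(-31) = -35/2*(-31) = 1085/2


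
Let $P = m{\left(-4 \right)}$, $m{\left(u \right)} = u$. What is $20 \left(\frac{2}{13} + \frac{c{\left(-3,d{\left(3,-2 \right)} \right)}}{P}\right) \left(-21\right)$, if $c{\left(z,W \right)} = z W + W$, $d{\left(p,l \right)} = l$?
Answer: $\frac{4620}{13} \approx 355.38$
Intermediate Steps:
$P = -4$
$c{\left(z,W \right)} = W + W z$ ($c{\left(z,W \right)} = W z + W = W + W z$)
$20 \left(\frac{2}{13} + \frac{c{\left(-3,d{\left(3,-2 \right)} \right)}}{P}\right) \left(-21\right) = 20 \left(\frac{2}{13} + \frac{\left(-2\right) \left(1 - 3\right)}{-4}\right) \left(-21\right) = 20 \left(2 \cdot \frac{1}{13} + \left(-2\right) \left(-2\right) \left(- \frac{1}{4}\right)\right) \left(-21\right) = 20 \left(\frac{2}{13} + 4 \left(- \frac{1}{4}\right)\right) \left(-21\right) = 20 \left(\frac{2}{13} - 1\right) \left(-21\right) = 20 \left(- \frac{11}{13}\right) \left(-21\right) = \left(- \frac{220}{13}\right) \left(-21\right) = \frac{4620}{13}$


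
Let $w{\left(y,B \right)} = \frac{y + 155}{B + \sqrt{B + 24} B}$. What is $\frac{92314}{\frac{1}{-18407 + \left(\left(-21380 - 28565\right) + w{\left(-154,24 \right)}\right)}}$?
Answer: $- \frac{3558753487949}{564} + \frac{46157 \sqrt{3}}{141} \approx -6.3098 \cdot 10^{9}$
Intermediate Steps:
$w{\left(y,B \right)} = \frac{155 + y}{B + B \sqrt{24 + B}}$ ($w{\left(y,B \right)} = \frac{155 + y}{B + \sqrt{24 + B} B} = \frac{155 + y}{B + B \sqrt{24 + B}}$)
$\frac{92314}{\frac{1}{-18407 + \left(\left(-21380 - 28565\right) + w{\left(-154,24 \right)}\right)}} = \frac{92314}{\frac{1}{-18407 + \left(\left(-21380 - 28565\right) + \frac{155 - 154}{24 \left(1 + \sqrt{24 + 24}\right)}\right)}} = \frac{92314}{\frac{1}{-18407 - \left(49945 - \frac{1}{24} \frac{1}{1 + \sqrt{48}} \cdot 1\right)}} = \frac{92314}{\frac{1}{-18407 - \left(49945 - \frac{1}{24} \frac{1}{1 + 4 \sqrt{3}} \cdot 1\right)}} = \frac{92314}{\frac{1}{-18407 - \left(49945 - \frac{1}{24 \left(1 + 4 \sqrt{3}\right)}\right)}} = \frac{92314}{\frac{1}{-68352 + \frac{1}{24 \left(1 + 4 \sqrt{3}\right)}}} = 92314 \left(-68352 + \frac{1}{24 \left(1 + 4 \sqrt{3}\right)}\right) = -6309846528 + \frac{46157}{12 \left(1 + 4 \sqrt{3}\right)}$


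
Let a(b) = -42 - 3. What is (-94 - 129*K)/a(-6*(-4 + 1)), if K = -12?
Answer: -1454/45 ≈ -32.311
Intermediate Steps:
a(b) = -45
(-94 - 129*K)/a(-6*(-4 + 1)) = (-94 - 129*(-12))/(-45) = (-94 + 1548)*(-1/45) = 1454*(-1/45) = -1454/45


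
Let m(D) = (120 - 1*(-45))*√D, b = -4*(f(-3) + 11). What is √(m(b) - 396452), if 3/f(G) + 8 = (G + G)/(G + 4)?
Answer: √(-19426148 + 1155*I*√2114)/7 ≈ 0.86062 + 629.64*I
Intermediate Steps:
f(G) = 3/(-8 + 2*G/(4 + G)) (f(G) = 3/(-8 + (G + G)/(G + 4)) = 3/(-8 + (2*G)/(4 + G)) = 3/(-8 + 2*G/(4 + G)))
b = -302/7 (b = -4*(3*(-4 - 1*(-3))/(2*(16 + 3*(-3))) + 11) = -4*(3*(-4 + 3)/(2*(16 - 9)) + 11) = -4*((3/2)*(-1)/7 + 11) = -4*((3/2)*(⅐)*(-1) + 11) = -4*(-3/14 + 11) = -4*151/14 = -302/7 ≈ -43.143)
m(D) = 165*√D (m(D) = (120 + 45)*√D = 165*√D)
√(m(b) - 396452) = √(165*√(-302/7) - 396452) = √(165*(I*√2114/7) - 396452) = √(165*I*√2114/7 - 396452) = √(-396452 + 165*I*√2114/7)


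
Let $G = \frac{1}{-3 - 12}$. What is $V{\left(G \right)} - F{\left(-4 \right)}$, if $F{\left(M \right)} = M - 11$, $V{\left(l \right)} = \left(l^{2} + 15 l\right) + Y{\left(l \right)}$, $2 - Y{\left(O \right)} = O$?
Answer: $\frac{3616}{225} \approx 16.071$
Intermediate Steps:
$G = - \frac{1}{15}$ ($G = \frac{1}{-15} = - \frac{1}{15} \approx -0.066667$)
$Y{\left(O \right)} = 2 - O$
$V{\left(l \right)} = 2 + l^{2} + 14 l$ ($V{\left(l \right)} = \left(l^{2} + 15 l\right) - \left(-2 + l\right) = 2 + l^{2} + 14 l$)
$F{\left(M \right)} = -11 + M$
$V{\left(G \right)} - F{\left(-4 \right)} = \left(2 + \left(- \frac{1}{15}\right)^{2} + 14 \left(- \frac{1}{15}\right)\right) - \left(-11 - 4\right) = \left(2 + \frac{1}{225} - \frac{14}{15}\right) - -15 = \frac{241}{225} + 15 = \frac{3616}{225}$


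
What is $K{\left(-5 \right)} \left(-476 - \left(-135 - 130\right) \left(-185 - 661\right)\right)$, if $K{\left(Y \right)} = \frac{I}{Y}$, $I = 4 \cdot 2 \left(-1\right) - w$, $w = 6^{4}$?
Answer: $- \frac{292964464}{5} \approx -5.8593 \cdot 10^{7}$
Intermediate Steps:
$w = 1296$
$I = -1304$ ($I = 4 \cdot 2 \left(-1\right) - 1296 = 8 \left(-1\right) - 1296 = -8 - 1296 = -1304$)
$K{\left(Y \right)} = - \frac{1304}{Y}$
$K{\left(-5 \right)} \left(-476 - \left(-135 - 130\right) \left(-185 - 661\right)\right) = - \frac{1304}{-5} \left(-476 - \left(-135 - 130\right) \left(-185 - 661\right)\right) = \left(-1304\right) \left(- \frac{1}{5}\right) \left(-476 - \left(-265\right) \left(-846\right)\right) = \frac{1304 \left(-476 - 224190\right)}{5} = \frac{1304}{5} \left(-224666\right) = - \frac{292964464}{5}$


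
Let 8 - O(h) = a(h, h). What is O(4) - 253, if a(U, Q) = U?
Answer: -249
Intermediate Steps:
O(h) = 8 - h
O(4) - 253 = (8 - 1*4) - 253 = (8 - 4) - 253 = 4 - 253 = -249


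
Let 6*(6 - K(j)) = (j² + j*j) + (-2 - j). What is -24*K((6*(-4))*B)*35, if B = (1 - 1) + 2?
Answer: 646520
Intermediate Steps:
B = 2 (B = 0 + 2 = 2)
K(j) = 19/3 - j²/3 + j/6 (K(j) = 6 - ((j² + j*j) + (-2 - j))/6 = 6 - ((j² + j²) + (-2 - j))/6 = 6 - (2*j² + (-2 - j))/6 = 6 - (-2 - j + 2*j²)/6 = 6 + (⅓ - j²/3 + j/6) = 19/3 - j²/3 + j/6)
-24*K((6*(-4))*B)*35 = -24*(19/3 - ((6*(-4))*2)²/3 + ((6*(-4))*2)/6)*35 = -24*(19/3 - (-24*2)²/3 + (-24*2)/6)*35 = -24*(19/3 - ⅓*(-48)² + (⅙)*(-48))*35 = -24*(19/3 - ⅓*2304 - 8)*35 = -24*(19/3 - 768 - 8)*35 = -24*(-2309/3)*35 = 18472*35 = 646520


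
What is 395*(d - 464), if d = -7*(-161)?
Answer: 261885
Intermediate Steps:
d = 1127
395*(d - 464) = 395*(1127 - 464) = 395*663 = 261885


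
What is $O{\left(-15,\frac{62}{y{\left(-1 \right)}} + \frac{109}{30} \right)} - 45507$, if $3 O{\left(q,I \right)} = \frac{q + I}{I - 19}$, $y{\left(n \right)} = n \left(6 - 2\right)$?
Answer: $- \frac{63208820}{1389} \approx -45507.0$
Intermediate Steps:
$y{\left(n \right)} = 4 n$ ($y{\left(n \right)} = n 4 = 4 n$)
$O{\left(q,I \right)} = \frac{I + q}{3 \left(-19 + I\right)}$ ($O{\left(q,I \right)} = \frac{\left(q + I\right) \frac{1}{I - 19}}{3} = \frac{\left(I + q\right) \frac{1}{-19 + I}}{3} = \frac{\frac{1}{-19 + I} \left(I + q\right)}{3} = \frac{I + q}{3 \left(-19 + I\right)}$)
$O{\left(-15,\frac{62}{y{\left(-1 \right)}} + \frac{109}{30} \right)} - 45507 = \frac{\left(\frac{62}{4 \left(-1\right)} + \frac{109}{30}\right) - 15}{3 \left(-19 + \left(\frac{62}{4 \left(-1\right)} + \frac{109}{30}\right)\right)} - 45507 = \frac{\left(\frac{62}{-4} + 109 \cdot \frac{1}{30}\right) - 15}{3 \left(-19 + \left(\frac{62}{-4} + 109 \cdot \frac{1}{30}\right)\right)} - 45507 = \frac{\left(62 \left(- \frac{1}{4}\right) + \frac{109}{30}\right) - 15}{3 \left(-19 + \left(62 \left(- \frac{1}{4}\right) + \frac{109}{30}\right)\right)} - 45507 = \frac{\left(- \frac{31}{2} + \frac{109}{30}\right) - 15}{3 \left(-19 + \left(- \frac{31}{2} + \frac{109}{30}\right)\right)} - 45507 = \frac{- \frac{178}{15} - 15}{3 \left(-19 - \frac{178}{15}\right)} - 45507 = \frac{1}{3} \frac{1}{- \frac{463}{15}} \left(- \frac{403}{15}\right) - 45507 = \frac{1}{3} \left(- \frac{15}{463}\right) \left(- \frac{403}{15}\right) - 45507 = \frac{403}{1389} - 45507 = - \frac{63208820}{1389}$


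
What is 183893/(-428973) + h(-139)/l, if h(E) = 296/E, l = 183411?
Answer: -1562772946735/3645430999839 ≈ -0.42869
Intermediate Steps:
183893/(-428973) + h(-139)/l = 183893/(-428973) + (296/(-139))/183411 = 183893*(-1/428973) + (296*(-1/139))*(1/183411) = -183893/428973 - 296/139*1/183411 = -183893/428973 - 296/25494129 = -1562772946735/3645430999839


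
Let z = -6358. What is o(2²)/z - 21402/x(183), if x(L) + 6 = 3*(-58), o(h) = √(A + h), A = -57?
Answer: 1189/10 - I*√53/6358 ≈ 118.9 - 0.001145*I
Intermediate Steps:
o(h) = √(-57 + h)
x(L) = -180 (x(L) = -6 + 3*(-58) = -6 - 174 = -180)
o(2²)/z - 21402/x(183) = √(-57 + 2²)/(-6358) - 21402/(-180) = √(-57 + 4)*(-1/6358) - 21402*(-1/180) = √(-53)*(-1/6358) + 1189/10 = (I*√53)*(-1/6358) + 1189/10 = -I*√53/6358 + 1189/10 = 1189/10 - I*√53/6358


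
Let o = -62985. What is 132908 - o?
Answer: 195893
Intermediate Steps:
132908 - o = 132908 - 1*(-62985) = 132908 + 62985 = 195893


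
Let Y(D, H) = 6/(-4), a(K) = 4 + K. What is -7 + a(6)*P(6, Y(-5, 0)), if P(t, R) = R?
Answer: -22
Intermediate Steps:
Y(D, H) = -3/2 (Y(D, H) = 6*(-1/4) = -3/2)
-7 + a(6)*P(6, Y(-5, 0)) = -7 + (4 + 6)*(-3/2) = -7 + 10*(-3/2) = -7 - 15 = -22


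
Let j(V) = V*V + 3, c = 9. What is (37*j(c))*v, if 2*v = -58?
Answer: -90132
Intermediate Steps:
v = -29 (v = (½)*(-58) = -29)
j(V) = 3 + V² (j(V) = V² + 3 = 3 + V²)
(37*j(c))*v = (37*(3 + 9²))*(-29) = (37*(3 + 81))*(-29) = (37*84)*(-29) = 3108*(-29) = -90132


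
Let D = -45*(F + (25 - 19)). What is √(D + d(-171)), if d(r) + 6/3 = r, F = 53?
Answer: 2*I*√707 ≈ 53.179*I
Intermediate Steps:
d(r) = -2 + r
D = -2655 (D = -45*(53 + (25 - 19)) = -45*(53 + 6) = -45*59 = -2655)
√(D + d(-171)) = √(-2655 + (-2 - 171)) = √(-2655 - 173) = √(-2828) = 2*I*√707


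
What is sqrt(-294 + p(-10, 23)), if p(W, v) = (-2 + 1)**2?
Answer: I*sqrt(293) ≈ 17.117*I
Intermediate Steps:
p(W, v) = 1 (p(W, v) = (-1)**2 = 1)
sqrt(-294 + p(-10, 23)) = sqrt(-294 + 1) = sqrt(-293) = I*sqrt(293)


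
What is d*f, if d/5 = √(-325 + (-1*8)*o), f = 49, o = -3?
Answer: 245*I*√301 ≈ 4250.6*I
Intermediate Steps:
d = 5*I*√301 (d = 5*√(-325 - 1*8*(-3)) = 5*√(-325 - 8*(-3)) = 5*√(-325 + 24) = 5*√(-301) = 5*(I*√301) = 5*I*√301 ≈ 86.747*I)
d*f = (5*I*√301)*49 = 245*I*√301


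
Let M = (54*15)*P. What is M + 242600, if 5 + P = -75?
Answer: 177800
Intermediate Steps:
P = -80 (P = -5 - 75 = -80)
M = -64800 (M = (54*15)*(-80) = 810*(-80) = -64800)
M + 242600 = -64800 + 242600 = 177800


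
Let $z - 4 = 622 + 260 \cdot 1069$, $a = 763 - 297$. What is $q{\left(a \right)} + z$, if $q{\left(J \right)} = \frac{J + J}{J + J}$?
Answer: $278567$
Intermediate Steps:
$a = 466$ ($a = 763 - 297 = 466$)
$z = 278566$ ($z = 4 + \left(622 + 260 \cdot 1069\right) = 4 + \left(622 + 277940\right) = 4 + 278562 = 278566$)
$q{\left(J \right)} = 1$ ($q{\left(J \right)} = \frac{2 J}{2 J} = 2 J \frac{1}{2 J} = 1$)
$q{\left(a \right)} + z = 1 + 278566 = 278567$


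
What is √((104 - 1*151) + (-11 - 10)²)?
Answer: √394 ≈ 19.849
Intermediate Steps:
√((104 - 1*151) + (-11 - 10)²) = √((104 - 151) + (-21)²) = √(-47 + 441) = √394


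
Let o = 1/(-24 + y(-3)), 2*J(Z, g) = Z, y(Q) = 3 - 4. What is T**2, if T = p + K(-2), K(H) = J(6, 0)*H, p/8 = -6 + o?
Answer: 1844164/625 ≈ 2950.7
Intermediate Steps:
y(Q) = -1
J(Z, g) = Z/2
o = -1/25 (o = 1/(-24 - 1) = 1/(-25) = -1/25 ≈ -0.040000)
p = -1208/25 (p = 8*(-6 - 1/25) = 8*(-151/25) = -1208/25 ≈ -48.320)
K(H) = 3*H (K(H) = ((1/2)*6)*H = 3*H)
T = -1358/25 (T = -1208/25 + 3*(-2) = -1208/25 - 6 = -1358/25 ≈ -54.320)
T**2 = (-1358/25)**2 = 1844164/625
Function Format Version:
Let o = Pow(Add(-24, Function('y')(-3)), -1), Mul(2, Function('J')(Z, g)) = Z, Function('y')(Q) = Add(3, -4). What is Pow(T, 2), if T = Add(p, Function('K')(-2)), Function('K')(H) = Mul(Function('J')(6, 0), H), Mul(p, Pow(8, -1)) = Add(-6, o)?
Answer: Rational(1844164, 625) ≈ 2950.7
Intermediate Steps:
Function('y')(Q) = -1
Function('J')(Z, g) = Mul(Rational(1, 2), Z)
o = Rational(-1, 25) (o = Pow(Add(-24, -1), -1) = Pow(-25, -1) = Rational(-1, 25) ≈ -0.040000)
p = Rational(-1208, 25) (p = Mul(8, Add(-6, Rational(-1, 25))) = Mul(8, Rational(-151, 25)) = Rational(-1208, 25) ≈ -48.320)
Function('K')(H) = Mul(3, H) (Function('K')(H) = Mul(Mul(Rational(1, 2), 6), H) = Mul(3, H))
T = Rational(-1358, 25) (T = Add(Rational(-1208, 25), Mul(3, -2)) = Add(Rational(-1208, 25), -6) = Rational(-1358, 25) ≈ -54.320)
Pow(T, 2) = Pow(Rational(-1358, 25), 2) = Rational(1844164, 625)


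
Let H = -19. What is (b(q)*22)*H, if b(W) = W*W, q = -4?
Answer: -6688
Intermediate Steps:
b(W) = W²
(b(q)*22)*H = ((-4)²*22)*(-19) = (16*22)*(-19) = 352*(-19) = -6688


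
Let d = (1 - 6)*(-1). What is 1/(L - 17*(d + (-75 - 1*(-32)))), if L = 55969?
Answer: 1/56615 ≈ 1.7663e-5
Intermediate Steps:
d = 5 (d = -5*(-1) = 5)
1/(L - 17*(d + (-75 - 1*(-32)))) = 1/(55969 - 17*(5 + (-75 - 1*(-32)))) = 1/(55969 - 17*(5 + (-75 + 32))) = 1/(55969 - 17*(5 - 43)) = 1/(55969 - 17*(-38)) = 1/(55969 + 646) = 1/56615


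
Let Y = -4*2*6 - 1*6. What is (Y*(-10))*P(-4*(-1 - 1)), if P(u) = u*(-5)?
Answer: -21600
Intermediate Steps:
Y = -54 (Y = -8*6 - 6 = -48 - 6 = -54)
P(u) = -5*u
(Y*(-10))*P(-4*(-1 - 1)) = (-54*(-10))*(-(-20)*(-1 - 1)) = 540*(-(-20)*(-2)) = 540*(-5*8) = 540*(-40) = -21600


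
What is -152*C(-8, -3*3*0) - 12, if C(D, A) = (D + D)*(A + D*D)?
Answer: 155636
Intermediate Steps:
C(D, A) = 2*D*(A + D²) (C(D, A) = (2*D)*(A + D²) = 2*D*(A + D²))
-152*C(-8, -3*3*0) - 12 = -304*(-8)*(-3*3*0 + (-8)²) - 12 = -304*(-8)*(-9*0 + 64) - 12 = -304*(-8)*(0 + 64) - 12 = -304*(-8)*64 - 12 = -152*(-1024) - 12 = 155648 - 12 = 155636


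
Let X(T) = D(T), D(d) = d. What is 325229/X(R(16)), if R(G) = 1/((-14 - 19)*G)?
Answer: -171720912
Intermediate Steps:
R(G) = -1/(33*G) (R(G) = 1/((-33)*G) = -1/(33*G))
X(T) = T
325229/X(R(16)) = 325229/((-1/33/16)) = 325229/((-1/33*1/16)) = 325229/(-1/528) = 325229*(-528) = -171720912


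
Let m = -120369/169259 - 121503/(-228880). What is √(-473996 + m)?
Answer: I*√44460474180889312480446185/9684999980 ≈ 688.47*I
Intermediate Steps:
m = -6984580443/38739999920 (m = -120369*1/169259 - 121503*(-1/228880) = -120369/169259 + 121503/228880 = -6984580443/38739999920 ≈ -0.18029)
√(-473996 + m) = √(-473996 - 6984580443/38739999920) = √(-18362611986660763/38739999920) = I*√44460474180889312480446185/9684999980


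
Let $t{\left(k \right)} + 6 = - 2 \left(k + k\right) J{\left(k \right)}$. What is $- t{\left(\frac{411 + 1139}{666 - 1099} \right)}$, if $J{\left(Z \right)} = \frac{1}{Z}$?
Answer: $10$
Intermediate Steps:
$t{\left(k \right)} = -10$ ($t{\left(k \right)} = -6 + \frac{\left(-2\right) \left(k + k\right)}{k} = -6 + \frac{\left(-2\right) 2 k}{k} = -6 + \frac{\left(-4\right) k}{k} = -6 - 4 = -10$)
$- t{\left(\frac{411 + 1139}{666 - 1099} \right)} = \left(-1\right) \left(-10\right) = 10$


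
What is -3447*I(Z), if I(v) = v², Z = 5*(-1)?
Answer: -86175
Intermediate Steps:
Z = -5
-3447*I(Z) = -3447*(-5)² = -3447*25 = -86175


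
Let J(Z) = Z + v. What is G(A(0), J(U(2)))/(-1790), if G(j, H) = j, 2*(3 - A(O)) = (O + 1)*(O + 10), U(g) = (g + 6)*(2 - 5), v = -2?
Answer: 1/895 ≈ 0.0011173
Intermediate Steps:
U(g) = -18 - 3*g (U(g) = (6 + g)*(-3) = -18 - 3*g)
A(O) = 3 - (1 + O)*(10 + O)/2 (A(O) = 3 - (O + 1)*(O + 10)/2 = 3 - (1 + O)*(10 + O)/2)
J(Z) = -2 + Z (J(Z) = Z - 2 = -2 + Z)
G(A(0), J(U(2)))/(-1790) = (-2 - 11/2*0 - ½*0²)/(-1790) = (-2 + 0 - ½*0)*(-1/1790) = (-2 + 0 + 0)*(-1/1790) = -2*(-1/1790) = 1/895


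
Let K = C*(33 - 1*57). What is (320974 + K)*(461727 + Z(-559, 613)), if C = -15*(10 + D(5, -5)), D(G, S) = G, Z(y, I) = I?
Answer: 150895755160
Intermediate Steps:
C = -225 (C = -15*(10 + 5) = -15*15 = -225)
K = 5400 (K = -225*(33 - 1*57) = -225*(33 - 57) = -225*(-24) = 5400)
(320974 + K)*(461727 + Z(-559, 613)) = (320974 + 5400)*(461727 + 613) = 326374*462340 = 150895755160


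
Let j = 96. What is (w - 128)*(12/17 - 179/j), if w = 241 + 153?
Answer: -251503/816 ≈ -308.21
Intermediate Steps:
w = 394
(w - 128)*(12/17 - 179/j) = (394 - 128)*(12/17 - 179/96) = 266*(12*(1/17) - 179*1/96) = 266*(12/17 - 179/96) = 266*(-1891/1632) = -251503/816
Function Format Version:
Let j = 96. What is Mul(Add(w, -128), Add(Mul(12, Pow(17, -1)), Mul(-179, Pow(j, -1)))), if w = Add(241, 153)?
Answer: Rational(-251503, 816) ≈ -308.21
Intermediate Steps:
w = 394
Mul(Add(w, -128), Add(Mul(12, Pow(17, -1)), Mul(-179, Pow(j, -1)))) = Mul(Add(394, -128), Add(Mul(12, Pow(17, -1)), Mul(-179, Pow(96, -1)))) = Mul(266, Add(Mul(12, Rational(1, 17)), Mul(-179, Rational(1, 96)))) = Mul(266, Add(Rational(12, 17), Rational(-179, 96))) = Mul(266, Rational(-1891, 1632)) = Rational(-251503, 816)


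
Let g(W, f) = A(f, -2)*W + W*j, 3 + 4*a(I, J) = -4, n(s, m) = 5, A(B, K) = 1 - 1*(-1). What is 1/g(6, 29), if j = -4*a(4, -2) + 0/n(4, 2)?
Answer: 1/54 ≈ 0.018519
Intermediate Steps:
A(B, K) = 2 (A(B, K) = 1 + 1 = 2)
a(I, J) = -7/4 (a(I, J) = -¾ + (¼)*(-4) = -¾ - 1 = -7/4)
j = 7 (j = -4*(-7/4) + 0/5 = 7 + 0*(⅕) = 7 + 0 = 7)
g(W, f) = 9*W (g(W, f) = 2*W + W*7 = 2*W + 7*W = 9*W)
1/g(6, 29) = 1/(9*6) = 1/54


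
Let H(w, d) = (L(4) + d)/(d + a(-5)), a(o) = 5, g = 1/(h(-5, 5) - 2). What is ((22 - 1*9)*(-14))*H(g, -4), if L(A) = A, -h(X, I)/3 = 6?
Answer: 0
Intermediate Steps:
h(X, I) = -18 (h(X, I) = -3*6 = -18)
g = -1/20 (g = 1/(-18 - 2) = 1/(-20) = -1/20 ≈ -0.050000)
H(w, d) = (4 + d)/(5 + d) (H(w, d) = (4 + d)/(d + 5) = (4 + d)/(5 + d))
((22 - 1*9)*(-14))*H(g, -4) = ((22 - 1*9)*(-14))*((4 - 4)/(5 - 4)) = ((22 - 9)*(-14))*(0/1) = (13*(-14))*(1*0) = -182*0 = 0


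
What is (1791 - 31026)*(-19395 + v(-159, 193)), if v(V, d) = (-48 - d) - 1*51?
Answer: 575549445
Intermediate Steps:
v(V, d) = -99 - d (v(V, d) = (-48 - d) - 51 = -99 - d)
(1791 - 31026)*(-19395 + v(-159, 193)) = (1791 - 31026)*(-19395 + (-99 - 1*193)) = -29235*(-19395 + (-99 - 193)) = -29235*(-19395 - 292) = -29235*(-19687) = 575549445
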